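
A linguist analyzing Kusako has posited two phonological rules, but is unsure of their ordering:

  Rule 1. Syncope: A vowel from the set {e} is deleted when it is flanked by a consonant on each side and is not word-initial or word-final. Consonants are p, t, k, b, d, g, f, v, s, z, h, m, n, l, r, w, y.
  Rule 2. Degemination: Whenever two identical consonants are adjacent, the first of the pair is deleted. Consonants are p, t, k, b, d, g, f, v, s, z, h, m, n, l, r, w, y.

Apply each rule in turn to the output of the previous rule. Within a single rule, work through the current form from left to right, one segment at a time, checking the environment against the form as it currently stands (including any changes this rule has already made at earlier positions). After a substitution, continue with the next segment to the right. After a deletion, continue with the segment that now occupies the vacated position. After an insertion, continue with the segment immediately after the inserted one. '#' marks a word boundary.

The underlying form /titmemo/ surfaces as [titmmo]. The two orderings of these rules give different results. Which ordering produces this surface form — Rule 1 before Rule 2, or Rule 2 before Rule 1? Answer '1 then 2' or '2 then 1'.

Order 1 then 2:
  1 Syncope: [titmemo] → [titmmo]
  2 Degemination: [titmmo] → [titmo]
  result: [titmo]
Order 2 then 1:
  2 Degemination: no change — [titmemo]
  1 Syncope: [titmemo] → [titmmo]
  result: [titmmo]

2 then 1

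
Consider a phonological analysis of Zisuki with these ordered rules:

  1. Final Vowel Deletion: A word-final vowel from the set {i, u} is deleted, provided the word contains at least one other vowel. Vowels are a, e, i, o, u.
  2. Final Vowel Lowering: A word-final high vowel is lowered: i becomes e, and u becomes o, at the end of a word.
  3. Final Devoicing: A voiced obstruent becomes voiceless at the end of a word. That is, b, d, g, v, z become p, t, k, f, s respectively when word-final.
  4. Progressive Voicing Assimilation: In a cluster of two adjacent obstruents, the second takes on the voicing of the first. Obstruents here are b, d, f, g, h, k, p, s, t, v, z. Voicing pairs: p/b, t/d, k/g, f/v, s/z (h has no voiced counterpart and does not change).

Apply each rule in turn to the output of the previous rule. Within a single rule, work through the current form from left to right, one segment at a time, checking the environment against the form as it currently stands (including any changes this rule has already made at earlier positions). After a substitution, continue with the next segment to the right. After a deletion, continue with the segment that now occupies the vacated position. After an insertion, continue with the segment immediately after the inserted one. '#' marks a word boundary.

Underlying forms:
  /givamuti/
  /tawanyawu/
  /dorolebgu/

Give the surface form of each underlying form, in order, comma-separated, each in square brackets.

/givamuti/:
  1 Final Vowel Deletion: [givamuti] → [givamut]
  2 Final Vowel Lowering: no change — [givamut]
  3 Final Devoicing: no change — [givamut]
  4 Progressive Voicing Assimilation: no change — [givamut]
/tawanyawu/:
  1 Final Vowel Deletion: [tawanyawu] → [tawanyaw]
  2 Final Vowel Lowering: no change — [tawanyaw]
  3 Final Devoicing: no change — [tawanyaw]
  4 Progressive Voicing Assimilation: no change — [tawanyaw]
/dorolebgu/:
  1 Final Vowel Deletion: [dorolebgu] → [dorolebg]
  2 Final Vowel Lowering: no change — [dorolebg]
  3 Final Devoicing: [dorolebg] → [dorolebk]
  4 Progressive Voicing Assimilation: [dorolebk] → [dorolebg]

[givamut], [tawanyaw], [dorolebg]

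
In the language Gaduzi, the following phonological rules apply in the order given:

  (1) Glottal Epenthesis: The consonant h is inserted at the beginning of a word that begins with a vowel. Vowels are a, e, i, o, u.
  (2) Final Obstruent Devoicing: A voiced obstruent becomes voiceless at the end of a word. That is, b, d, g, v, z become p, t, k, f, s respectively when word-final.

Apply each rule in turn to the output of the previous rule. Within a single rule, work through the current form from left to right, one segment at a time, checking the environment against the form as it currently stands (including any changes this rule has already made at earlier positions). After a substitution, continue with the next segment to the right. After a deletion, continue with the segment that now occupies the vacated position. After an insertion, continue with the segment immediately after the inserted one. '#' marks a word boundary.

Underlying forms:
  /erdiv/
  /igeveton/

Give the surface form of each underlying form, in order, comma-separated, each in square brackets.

[herdif], [higeveton]

/erdiv/:
  (1) Glottal Epenthesis: [erdiv] → [herdiv]
  (2) Final Obstruent Devoicing: [herdiv] → [herdif]
/igeveton/:
  (1) Glottal Epenthesis: [igeveton] → [higeveton]
  (2) Final Obstruent Devoicing: no change — [higeveton]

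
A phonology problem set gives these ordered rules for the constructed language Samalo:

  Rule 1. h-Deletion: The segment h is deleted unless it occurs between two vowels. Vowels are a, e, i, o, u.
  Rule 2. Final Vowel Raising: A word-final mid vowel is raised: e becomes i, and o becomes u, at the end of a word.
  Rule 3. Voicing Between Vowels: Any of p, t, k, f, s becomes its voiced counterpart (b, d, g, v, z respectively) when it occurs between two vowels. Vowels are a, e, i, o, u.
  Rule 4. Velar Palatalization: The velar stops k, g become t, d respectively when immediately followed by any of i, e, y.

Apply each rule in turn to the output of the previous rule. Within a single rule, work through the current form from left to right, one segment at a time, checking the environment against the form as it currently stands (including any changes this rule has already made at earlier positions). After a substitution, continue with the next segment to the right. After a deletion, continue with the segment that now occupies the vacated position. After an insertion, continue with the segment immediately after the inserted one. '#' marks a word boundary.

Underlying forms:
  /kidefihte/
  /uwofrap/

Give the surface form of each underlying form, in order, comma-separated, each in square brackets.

[tidevidi], [uwofrap]

/kidefihte/:
  Rule 1 h-Deletion: [kidefihte] → [kidefite]
  Rule 2 Final Vowel Raising: [kidefite] → [kidefiti]
  Rule 3 Voicing Between Vowels: [kidefiti] → [kidevidi]
  Rule 4 Velar Palatalization: [kidevidi] → [tidevidi]
/uwofrap/:
  Rule 1 h-Deletion: no change — [uwofrap]
  Rule 2 Final Vowel Raising: no change — [uwofrap]
  Rule 3 Voicing Between Vowels: no change — [uwofrap]
  Rule 4 Velar Palatalization: no change — [uwofrap]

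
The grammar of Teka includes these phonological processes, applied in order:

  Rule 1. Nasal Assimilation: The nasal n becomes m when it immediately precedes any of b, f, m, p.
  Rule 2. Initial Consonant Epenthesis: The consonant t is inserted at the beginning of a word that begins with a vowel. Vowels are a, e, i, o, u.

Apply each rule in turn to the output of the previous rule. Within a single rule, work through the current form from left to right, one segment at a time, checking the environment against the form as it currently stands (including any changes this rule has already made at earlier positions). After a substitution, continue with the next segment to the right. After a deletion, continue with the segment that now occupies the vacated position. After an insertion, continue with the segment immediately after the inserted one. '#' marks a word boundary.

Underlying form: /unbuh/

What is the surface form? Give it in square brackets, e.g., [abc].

Rule 1 Nasal Assimilation: [unbuh] → [umbuh]
Rule 2 Initial Consonant Epenthesis: [umbuh] → [tumbuh]

[tumbuh]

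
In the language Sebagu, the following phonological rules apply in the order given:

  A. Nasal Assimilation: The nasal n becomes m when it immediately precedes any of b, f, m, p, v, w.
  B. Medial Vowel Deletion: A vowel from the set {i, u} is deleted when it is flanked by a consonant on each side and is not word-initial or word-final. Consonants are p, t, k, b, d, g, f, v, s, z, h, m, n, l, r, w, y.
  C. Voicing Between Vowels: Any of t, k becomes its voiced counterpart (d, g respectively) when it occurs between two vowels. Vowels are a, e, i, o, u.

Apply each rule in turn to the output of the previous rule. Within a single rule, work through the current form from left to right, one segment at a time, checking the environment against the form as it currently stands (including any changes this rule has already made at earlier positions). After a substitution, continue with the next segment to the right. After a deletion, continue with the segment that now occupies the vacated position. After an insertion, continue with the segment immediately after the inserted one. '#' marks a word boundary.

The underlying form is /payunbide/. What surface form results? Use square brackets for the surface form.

A Nasal Assimilation: [payunbide] → [payumbide]
B Medial Vowel Deletion: [payumbide] → [paymbde]
C Voicing Between Vowels: no change — [paymbde]

[paymbde]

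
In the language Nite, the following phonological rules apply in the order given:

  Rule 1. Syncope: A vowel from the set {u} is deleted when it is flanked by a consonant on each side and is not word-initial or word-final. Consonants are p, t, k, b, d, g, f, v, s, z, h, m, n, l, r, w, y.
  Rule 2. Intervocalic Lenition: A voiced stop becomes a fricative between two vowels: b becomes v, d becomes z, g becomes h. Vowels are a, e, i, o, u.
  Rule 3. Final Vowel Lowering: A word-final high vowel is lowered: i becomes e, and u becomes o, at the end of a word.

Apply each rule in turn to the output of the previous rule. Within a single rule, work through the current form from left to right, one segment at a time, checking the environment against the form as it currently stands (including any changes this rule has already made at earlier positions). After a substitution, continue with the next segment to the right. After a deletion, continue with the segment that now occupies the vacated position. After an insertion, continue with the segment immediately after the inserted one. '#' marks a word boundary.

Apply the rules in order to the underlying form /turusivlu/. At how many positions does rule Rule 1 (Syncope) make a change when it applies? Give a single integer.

2

Rule 1 Syncope: [turusivlu] → [trsivlu]
Rule 2 Intervocalic Lenition: no change — [trsivlu]
Rule 3 Final Vowel Lowering: [trsivlu] → [trsivlo]
Rule Rule 1 changed 2 position(s).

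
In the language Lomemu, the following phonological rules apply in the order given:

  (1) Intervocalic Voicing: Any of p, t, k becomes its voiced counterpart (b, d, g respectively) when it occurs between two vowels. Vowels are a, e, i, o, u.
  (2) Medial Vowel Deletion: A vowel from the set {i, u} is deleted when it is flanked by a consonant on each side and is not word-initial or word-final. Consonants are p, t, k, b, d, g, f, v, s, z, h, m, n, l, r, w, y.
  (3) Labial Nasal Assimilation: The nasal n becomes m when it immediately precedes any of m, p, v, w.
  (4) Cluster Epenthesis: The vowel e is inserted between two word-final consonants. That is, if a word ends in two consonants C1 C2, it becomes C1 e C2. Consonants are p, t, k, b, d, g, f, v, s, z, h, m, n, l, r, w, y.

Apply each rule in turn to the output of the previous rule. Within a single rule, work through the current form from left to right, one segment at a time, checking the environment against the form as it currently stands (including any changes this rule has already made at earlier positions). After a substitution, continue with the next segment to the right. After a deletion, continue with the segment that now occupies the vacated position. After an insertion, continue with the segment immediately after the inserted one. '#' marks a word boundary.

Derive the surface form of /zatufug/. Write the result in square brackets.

[zadfeg]

(1) Intervocalic Voicing: [zatufug] → [zadufug]
(2) Medial Vowel Deletion: [zadufug] → [zadfg]
(3) Labial Nasal Assimilation: no change — [zadfg]
(4) Cluster Epenthesis: [zadfg] → [zadfeg]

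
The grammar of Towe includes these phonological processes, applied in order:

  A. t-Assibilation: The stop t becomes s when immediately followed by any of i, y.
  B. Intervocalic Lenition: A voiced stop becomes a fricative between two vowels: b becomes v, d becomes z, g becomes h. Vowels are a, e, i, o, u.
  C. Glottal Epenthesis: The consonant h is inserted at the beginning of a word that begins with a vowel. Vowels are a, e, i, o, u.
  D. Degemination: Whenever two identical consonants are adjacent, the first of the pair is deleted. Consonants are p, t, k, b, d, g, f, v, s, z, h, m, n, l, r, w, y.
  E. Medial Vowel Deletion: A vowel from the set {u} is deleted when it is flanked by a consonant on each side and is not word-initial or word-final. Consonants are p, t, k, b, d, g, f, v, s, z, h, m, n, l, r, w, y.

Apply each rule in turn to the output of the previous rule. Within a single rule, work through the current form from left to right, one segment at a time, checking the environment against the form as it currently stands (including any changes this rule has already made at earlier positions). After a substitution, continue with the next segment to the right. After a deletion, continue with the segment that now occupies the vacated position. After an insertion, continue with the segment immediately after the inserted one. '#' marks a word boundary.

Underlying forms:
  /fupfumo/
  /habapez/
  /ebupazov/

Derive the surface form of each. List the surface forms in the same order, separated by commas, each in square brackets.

[fpfmo], [havapez], [hevpazov]

/fupfumo/:
  A t-Assibilation: no change — [fupfumo]
  B Intervocalic Lenition: no change — [fupfumo]
  C Glottal Epenthesis: no change — [fupfumo]
  D Degemination: no change — [fupfumo]
  E Medial Vowel Deletion: [fupfumo] → [fpfmo]
/habapez/:
  A t-Assibilation: no change — [habapez]
  B Intervocalic Lenition: [habapez] → [havapez]
  C Glottal Epenthesis: no change — [havapez]
  D Degemination: no change — [havapez]
  E Medial Vowel Deletion: no change — [havapez]
/ebupazov/:
  A t-Assibilation: no change — [ebupazov]
  B Intervocalic Lenition: [ebupazov] → [evupazov]
  C Glottal Epenthesis: [evupazov] → [hevupazov]
  D Degemination: no change — [hevupazov]
  E Medial Vowel Deletion: [hevupazov] → [hevpazov]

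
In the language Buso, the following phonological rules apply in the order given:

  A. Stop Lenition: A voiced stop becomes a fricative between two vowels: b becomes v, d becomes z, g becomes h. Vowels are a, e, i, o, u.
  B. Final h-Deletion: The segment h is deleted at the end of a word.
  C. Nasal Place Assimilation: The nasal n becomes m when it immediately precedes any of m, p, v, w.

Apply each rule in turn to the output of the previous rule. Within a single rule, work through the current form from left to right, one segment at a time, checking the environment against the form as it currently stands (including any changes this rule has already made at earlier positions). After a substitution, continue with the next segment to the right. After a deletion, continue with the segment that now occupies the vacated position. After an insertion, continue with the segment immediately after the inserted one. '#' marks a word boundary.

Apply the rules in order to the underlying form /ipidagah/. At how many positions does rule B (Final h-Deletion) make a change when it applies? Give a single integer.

A Stop Lenition: [ipidagah] → [ipizahah]
B Final h-Deletion: [ipizahah] → [ipizaha]
C Nasal Place Assimilation: no change — [ipizaha]
Rule B changed 1 position(s).

1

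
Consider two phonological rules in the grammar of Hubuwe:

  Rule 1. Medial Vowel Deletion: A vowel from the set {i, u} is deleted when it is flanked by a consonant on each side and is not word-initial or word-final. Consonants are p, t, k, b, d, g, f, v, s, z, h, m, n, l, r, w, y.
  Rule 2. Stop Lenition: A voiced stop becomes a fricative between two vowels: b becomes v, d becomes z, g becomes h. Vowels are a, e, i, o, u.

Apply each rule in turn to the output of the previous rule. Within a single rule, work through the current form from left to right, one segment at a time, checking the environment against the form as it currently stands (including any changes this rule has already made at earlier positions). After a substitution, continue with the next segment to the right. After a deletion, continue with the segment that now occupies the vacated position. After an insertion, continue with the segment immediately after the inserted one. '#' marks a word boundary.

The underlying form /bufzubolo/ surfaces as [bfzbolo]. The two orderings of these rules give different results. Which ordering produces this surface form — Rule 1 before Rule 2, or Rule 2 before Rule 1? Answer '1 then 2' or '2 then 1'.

1 then 2

Order 1 then 2:
  1 Medial Vowel Deletion: [bufzubolo] → [bfzbolo]
  2 Stop Lenition: no change — [bfzbolo]
  result: [bfzbolo]
Order 2 then 1:
  2 Stop Lenition: [bufzubolo] → [bufzuvolo]
  1 Medial Vowel Deletion: [bufzuvolo] → [bfzvolo]
  result: [bfzvolo]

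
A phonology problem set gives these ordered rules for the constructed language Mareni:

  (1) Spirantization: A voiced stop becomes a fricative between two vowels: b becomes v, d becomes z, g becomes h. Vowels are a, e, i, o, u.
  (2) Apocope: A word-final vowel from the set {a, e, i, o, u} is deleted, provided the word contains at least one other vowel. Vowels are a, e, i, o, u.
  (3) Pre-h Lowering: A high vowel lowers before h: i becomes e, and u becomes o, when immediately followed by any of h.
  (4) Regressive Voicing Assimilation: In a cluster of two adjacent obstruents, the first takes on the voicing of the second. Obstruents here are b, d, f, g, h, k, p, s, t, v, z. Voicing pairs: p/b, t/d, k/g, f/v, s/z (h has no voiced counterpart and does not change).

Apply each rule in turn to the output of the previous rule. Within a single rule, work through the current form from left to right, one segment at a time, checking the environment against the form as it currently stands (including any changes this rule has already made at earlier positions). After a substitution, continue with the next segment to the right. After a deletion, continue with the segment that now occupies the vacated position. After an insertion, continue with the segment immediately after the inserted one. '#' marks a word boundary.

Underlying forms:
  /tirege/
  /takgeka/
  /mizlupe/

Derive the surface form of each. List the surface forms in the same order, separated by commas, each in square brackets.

/tirege/:
  (1) Spirantization: [tirege] → [tirehe]
  (2) Apocope: [tirehe] → [tireh]
  (3) Pre-h Lowering: no change — [tireh]
  (4) Regressive Voicing Assimilation: no change — [tireh]
/takgeka/:
  (1) Spirantization: no change — [takgeka]
  (2) Apocope: [takgeka] → [takgek]
  (3) Pre-h Lowering: no change — [takgek]
  (4) Regressive Voicing Assimilation: [takgek] → [taggek]
/mizlupe/:
  (1) Spirantization: no change — [mizlupe]
  (2) Apocope: [mizlupe] → [mizlup]
  (3) Pre-h Lowering: no change — [mizlup]
  (4) Regressive Voicing Assimilation: no change — [mizlup]

[tireh], [taggek], [mizlup]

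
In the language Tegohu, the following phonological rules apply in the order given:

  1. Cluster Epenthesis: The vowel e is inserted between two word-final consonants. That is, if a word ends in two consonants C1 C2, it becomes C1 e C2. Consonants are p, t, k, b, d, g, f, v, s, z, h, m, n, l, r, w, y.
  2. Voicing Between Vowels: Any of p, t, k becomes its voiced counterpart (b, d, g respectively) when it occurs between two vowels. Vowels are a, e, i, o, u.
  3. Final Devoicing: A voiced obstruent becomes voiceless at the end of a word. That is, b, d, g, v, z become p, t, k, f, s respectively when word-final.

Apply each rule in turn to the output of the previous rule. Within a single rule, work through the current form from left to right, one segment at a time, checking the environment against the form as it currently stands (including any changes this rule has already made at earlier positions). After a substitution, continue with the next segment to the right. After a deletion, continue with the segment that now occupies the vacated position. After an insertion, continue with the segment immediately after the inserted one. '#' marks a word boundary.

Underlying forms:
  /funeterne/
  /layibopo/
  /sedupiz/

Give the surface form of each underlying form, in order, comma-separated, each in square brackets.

/funeterne/:
  1 Cluster Epenthesis: no change — [funeterne]
  2 Voicing Between Vowels: [funeterne] → [funederne]
  3 Final Devoicing: no change — [funederne]
/layibopo/:
  1 Cluster Epenthesis: no change — [layibopo]
  2 Voicing Between Vowels: [layibopo] → [layibobo]
  3 Final Devoicing: no change — [layibobo]
/sedupiz/:
  1 Cluster Epenthesis: no change — [sedupiz]
  2 Voicing Between Vowels: [sedupiz] → [sedubiz]
  3 Final Devoicing: [sedubiz] → [sedubis]

[funederne], [layibobo], [sedubis]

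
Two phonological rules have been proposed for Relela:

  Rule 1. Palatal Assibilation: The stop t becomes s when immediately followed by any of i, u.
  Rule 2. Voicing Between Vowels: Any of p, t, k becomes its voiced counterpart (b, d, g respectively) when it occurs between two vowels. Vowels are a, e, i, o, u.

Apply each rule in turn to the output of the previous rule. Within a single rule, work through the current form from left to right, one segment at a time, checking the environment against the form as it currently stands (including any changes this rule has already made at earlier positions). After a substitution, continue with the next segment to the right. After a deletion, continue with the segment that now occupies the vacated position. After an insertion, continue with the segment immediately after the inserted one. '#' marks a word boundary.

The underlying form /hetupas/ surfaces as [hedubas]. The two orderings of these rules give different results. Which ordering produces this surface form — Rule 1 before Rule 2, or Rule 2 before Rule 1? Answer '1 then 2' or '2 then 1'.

Order 1 then 2:
  1 Palatal Assibilation: [hetupas] → [hesupas]
  2 Voicing Between Vowels: [hesupas] → [hesubas]
  result: [hesubas]
Order 2 then 1:
  2 Voicing Between Vowels: [hetupas] → [hedubas]
  1 Palatal Assibilation: no change — [hedubas]
  result: [hedubas]

2 then 1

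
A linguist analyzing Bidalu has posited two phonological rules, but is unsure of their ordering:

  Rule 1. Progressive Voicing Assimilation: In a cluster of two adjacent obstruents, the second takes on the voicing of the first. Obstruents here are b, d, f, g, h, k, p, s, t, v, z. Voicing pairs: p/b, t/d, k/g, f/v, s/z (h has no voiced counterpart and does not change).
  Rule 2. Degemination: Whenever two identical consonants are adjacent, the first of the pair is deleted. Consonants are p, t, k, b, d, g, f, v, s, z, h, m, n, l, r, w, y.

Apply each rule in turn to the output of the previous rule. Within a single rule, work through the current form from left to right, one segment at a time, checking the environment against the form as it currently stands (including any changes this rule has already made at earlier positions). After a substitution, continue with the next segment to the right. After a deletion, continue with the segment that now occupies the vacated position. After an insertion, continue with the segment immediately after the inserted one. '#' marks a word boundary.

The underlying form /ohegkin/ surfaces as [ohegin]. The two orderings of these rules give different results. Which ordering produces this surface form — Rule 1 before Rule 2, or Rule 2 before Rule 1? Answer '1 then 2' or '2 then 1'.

1 then 2

Order 1 then 2:
  1 Progressive Voicing Assimilation: [ohegkin] → [oheggin]
  2 Degemination: [oheggin] → [ohegin]
  result: [ohegin]
Order 2 then 1:
  2 Degemination: no change — [ohegkin]
  1 Progressive Voicing Assimilation: [ohegkin] → [oheggin]
  result: [oheggin]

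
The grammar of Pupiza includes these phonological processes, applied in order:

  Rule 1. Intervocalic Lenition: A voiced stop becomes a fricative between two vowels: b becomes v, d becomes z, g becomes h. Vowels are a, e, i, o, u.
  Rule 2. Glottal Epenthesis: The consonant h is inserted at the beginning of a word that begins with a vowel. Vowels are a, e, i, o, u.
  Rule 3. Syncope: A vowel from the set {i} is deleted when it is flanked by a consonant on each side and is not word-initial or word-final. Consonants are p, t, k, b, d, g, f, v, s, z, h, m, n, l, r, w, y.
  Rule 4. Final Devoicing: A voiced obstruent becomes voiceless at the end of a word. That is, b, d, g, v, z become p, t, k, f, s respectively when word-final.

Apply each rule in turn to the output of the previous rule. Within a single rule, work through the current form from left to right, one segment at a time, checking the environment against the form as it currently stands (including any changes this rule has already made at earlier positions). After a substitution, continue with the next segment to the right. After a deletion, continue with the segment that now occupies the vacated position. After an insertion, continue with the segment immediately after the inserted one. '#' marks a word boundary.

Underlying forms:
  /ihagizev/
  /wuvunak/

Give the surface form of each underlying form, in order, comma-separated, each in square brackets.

[hhahzef], [wuvunak]

/ihagizev/:
  Rule 1 Intervocalic Lenition: [ihagizev] → [ihahizev]
  Rule 2 Glottal Epenthesis: [ihahizev] → [hihahizev]
  Rule 3 Syncope: [hihahizev] → [hhahzev]
  Rule 4 Final Devoicing: [hhahzev] → [hhahzef]
/wuvunak/:
  Rule 1 Intervocalic Lenition: no change — [wuvunak]
  Rule 2 Glottal Epenthesis: no change — [wuvunak]
  Rule 3 Syncope: no change — [wuvunak]
  Rule 4 Final Devoicing: no change — [wuvunak]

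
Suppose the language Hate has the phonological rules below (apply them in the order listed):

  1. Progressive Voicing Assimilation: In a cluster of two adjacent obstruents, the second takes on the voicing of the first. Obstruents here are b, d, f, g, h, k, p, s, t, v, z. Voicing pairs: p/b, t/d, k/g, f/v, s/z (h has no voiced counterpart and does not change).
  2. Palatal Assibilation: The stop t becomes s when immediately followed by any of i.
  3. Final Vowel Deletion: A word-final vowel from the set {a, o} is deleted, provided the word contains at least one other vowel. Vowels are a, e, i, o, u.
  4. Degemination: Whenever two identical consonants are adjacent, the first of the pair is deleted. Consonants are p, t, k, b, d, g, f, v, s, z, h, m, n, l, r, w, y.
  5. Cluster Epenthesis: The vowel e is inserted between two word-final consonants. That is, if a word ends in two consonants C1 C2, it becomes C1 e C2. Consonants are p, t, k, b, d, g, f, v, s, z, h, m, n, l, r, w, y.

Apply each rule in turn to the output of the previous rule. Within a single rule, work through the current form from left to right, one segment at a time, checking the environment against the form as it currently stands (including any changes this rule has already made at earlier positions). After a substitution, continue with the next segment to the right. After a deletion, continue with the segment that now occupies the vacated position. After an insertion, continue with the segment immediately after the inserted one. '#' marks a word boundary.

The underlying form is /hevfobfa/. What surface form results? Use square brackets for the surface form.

1 Progressive Voicing Assimilation: [hevfobfa] → [hevvobva]
2 Palatal Assibilation: no change — [hevvobva]
3 Final Vowel Deletion: [hevvobva] → [hevvobv]
4 Degemination: [hevvobv] → [hevobv]
5 Cluster Epenthesis: [hevobv] → [hevobev]

[hevobev]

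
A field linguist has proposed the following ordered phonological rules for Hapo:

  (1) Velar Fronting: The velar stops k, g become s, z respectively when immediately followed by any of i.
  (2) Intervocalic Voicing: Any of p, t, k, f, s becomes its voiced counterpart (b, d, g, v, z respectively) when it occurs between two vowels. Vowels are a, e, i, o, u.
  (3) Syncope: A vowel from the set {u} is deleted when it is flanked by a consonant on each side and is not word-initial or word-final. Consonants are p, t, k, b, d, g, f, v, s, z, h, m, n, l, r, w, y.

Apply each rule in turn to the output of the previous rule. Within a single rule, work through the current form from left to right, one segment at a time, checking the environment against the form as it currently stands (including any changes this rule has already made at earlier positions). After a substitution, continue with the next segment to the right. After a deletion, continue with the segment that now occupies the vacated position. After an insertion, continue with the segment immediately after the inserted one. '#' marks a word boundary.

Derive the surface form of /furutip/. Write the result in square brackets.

(1) Velar Fronting: no change — [furutip]
(2) Intervocalic Voicing: [furutip] → [furudip]
(3) Syncope: [furudip] → [frdip]

[frdip]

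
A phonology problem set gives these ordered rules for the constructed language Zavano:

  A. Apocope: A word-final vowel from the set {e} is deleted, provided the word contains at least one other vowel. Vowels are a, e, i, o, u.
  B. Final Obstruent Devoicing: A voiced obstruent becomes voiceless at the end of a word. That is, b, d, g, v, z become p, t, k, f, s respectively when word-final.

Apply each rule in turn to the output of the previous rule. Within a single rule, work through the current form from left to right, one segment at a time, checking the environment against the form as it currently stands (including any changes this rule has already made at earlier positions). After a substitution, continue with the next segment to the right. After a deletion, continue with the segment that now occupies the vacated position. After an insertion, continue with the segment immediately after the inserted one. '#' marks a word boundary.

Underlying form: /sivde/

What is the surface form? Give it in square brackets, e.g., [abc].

[sivt]

A Apocope: [sivde] → [sivd]
B Final Obstruent Devoicing: [sivd] → [sivt]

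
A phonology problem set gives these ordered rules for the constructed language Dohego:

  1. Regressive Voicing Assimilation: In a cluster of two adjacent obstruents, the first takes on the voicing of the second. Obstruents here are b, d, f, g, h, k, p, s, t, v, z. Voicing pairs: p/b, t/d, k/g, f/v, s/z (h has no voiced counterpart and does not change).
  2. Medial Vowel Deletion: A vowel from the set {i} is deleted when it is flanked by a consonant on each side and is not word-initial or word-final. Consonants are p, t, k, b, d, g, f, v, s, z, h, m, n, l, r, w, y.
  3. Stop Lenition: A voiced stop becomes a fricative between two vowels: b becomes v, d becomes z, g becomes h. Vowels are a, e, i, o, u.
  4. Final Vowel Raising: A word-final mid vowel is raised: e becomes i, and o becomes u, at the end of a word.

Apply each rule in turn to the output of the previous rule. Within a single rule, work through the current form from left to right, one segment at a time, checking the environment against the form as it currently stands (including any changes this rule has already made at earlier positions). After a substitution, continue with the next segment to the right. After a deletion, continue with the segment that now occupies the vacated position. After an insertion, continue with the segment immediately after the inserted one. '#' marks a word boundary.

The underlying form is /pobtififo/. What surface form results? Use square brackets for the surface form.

[poptffu]

1 Regressive Voicing Assimilation: [pobtififo] → [poptififo]
2 Medial Vowel Deletion: [poptififo] → [poptffo]
3 Stop Lenition: no change — [poptffo]
4 Final Vowel Raising: [poptffo] → [poptffu]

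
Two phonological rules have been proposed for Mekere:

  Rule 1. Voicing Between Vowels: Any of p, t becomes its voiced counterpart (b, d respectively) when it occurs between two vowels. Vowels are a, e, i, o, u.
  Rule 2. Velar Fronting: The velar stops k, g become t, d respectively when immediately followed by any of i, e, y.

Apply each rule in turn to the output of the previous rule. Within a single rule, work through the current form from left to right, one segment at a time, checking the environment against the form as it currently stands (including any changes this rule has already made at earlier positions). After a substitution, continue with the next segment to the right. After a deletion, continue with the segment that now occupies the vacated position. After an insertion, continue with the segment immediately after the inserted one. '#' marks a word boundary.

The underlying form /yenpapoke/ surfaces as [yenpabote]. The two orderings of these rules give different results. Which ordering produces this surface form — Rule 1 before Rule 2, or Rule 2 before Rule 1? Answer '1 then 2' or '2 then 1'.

1 then 2

Order 1 then 2:
  1 Voicing Between Vowels: [yenpapoke] → [yenpaboke]
  2 Velar Fronting: [yenpaboke] → [yenpabote]
  result: [yenpabote]
Order 2 then 1:
  2 Velar Fronting: [yenpapoke] → [yenpapote]
  1 Voicing Between Vowels: [yenpapote] → [yenpabode]
  result: [yenpabode]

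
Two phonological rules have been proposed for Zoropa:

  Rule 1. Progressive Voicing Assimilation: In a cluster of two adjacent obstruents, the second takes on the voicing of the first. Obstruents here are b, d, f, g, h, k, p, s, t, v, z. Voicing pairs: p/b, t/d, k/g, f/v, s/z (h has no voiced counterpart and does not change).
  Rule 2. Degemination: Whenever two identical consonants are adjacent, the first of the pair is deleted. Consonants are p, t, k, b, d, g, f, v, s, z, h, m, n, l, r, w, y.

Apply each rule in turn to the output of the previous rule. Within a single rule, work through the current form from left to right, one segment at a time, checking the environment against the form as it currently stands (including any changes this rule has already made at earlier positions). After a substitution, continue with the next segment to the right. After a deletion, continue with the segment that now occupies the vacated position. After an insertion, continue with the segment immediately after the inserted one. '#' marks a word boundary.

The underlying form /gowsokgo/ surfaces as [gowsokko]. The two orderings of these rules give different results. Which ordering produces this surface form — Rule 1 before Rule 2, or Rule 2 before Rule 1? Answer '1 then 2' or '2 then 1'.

2 then 1

Order 1 then 2:
  1 Progressive Voicing Assimilation: [gowsokgo] → [gowsokko]
  2 Degemination: [gowsokko] → [gowsoko]
  result: [gowsoko]
Order 2 then 1:
  2 Degemination: no change — [gowsokgo]
  1 Progressive Voicing Assimilation: [gowsokgo] → [gowsokko]
  result: [gowsokko]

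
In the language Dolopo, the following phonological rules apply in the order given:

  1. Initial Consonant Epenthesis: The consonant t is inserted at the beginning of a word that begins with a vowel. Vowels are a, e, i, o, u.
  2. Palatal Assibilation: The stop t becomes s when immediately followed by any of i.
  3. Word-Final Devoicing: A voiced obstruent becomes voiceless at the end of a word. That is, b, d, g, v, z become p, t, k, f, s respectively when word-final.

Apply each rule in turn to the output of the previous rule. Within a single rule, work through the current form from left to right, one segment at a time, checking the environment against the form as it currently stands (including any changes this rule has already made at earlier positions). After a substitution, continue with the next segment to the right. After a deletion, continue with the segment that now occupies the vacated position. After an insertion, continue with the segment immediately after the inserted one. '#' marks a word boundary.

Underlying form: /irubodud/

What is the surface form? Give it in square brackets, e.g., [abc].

[sirubodut]

1 Initial Consonant Epenthesis: [irubodud] → [tirubodud]
2 Palatal Assibilation: [tirubodud] → [sirubodud]
3 Word-Final Devoicing: [sirubodud] → [sirubodut]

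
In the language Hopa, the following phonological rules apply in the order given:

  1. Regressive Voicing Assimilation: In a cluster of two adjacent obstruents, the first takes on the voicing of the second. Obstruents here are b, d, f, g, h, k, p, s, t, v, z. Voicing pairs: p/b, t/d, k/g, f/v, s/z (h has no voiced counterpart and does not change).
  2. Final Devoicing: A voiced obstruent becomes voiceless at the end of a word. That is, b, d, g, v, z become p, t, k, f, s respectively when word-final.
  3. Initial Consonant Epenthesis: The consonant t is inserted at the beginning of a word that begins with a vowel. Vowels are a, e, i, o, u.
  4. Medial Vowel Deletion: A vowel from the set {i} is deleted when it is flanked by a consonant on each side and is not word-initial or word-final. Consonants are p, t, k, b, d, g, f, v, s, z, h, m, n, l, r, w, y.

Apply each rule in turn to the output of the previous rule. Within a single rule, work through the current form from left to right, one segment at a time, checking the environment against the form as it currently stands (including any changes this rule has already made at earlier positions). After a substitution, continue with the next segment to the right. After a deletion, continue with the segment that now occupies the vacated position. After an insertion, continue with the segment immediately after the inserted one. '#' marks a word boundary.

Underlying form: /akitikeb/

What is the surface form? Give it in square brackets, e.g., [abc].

[taktkep]

1 Regressive Voicing Assimilation: no change — [akitikeb]
2 Final Devoicing: [akitikeb] → [akitikep]
3 Initial Consonant Epenthesis: [akitikep] → [takitikep]
4 Medial Vowel Deletion: [takitikep] → [taktkep]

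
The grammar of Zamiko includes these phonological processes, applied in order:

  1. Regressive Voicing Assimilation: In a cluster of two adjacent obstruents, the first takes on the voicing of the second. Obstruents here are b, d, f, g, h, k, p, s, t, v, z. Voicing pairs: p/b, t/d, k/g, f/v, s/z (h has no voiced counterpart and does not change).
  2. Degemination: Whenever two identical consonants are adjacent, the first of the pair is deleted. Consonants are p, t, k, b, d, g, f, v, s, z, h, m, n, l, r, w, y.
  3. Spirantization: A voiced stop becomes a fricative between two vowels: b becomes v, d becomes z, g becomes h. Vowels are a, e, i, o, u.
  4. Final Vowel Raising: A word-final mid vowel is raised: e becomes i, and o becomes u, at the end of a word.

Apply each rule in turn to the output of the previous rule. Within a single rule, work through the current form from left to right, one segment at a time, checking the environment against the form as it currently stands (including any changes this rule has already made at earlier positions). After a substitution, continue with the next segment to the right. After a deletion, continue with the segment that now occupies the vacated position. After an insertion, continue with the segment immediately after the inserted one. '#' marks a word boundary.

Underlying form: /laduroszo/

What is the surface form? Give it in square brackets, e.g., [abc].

[lazurozu]

1 Regressive Voicing Assimilation: [laduroszo] → [ladurozzo]
2 Degemination: [ladurozzo] → [ladurozo]
3 Spirantization: [ladurozo] → [lazurozo]
4 Final Vowel Raising: [lazurozo] → [lazurozu]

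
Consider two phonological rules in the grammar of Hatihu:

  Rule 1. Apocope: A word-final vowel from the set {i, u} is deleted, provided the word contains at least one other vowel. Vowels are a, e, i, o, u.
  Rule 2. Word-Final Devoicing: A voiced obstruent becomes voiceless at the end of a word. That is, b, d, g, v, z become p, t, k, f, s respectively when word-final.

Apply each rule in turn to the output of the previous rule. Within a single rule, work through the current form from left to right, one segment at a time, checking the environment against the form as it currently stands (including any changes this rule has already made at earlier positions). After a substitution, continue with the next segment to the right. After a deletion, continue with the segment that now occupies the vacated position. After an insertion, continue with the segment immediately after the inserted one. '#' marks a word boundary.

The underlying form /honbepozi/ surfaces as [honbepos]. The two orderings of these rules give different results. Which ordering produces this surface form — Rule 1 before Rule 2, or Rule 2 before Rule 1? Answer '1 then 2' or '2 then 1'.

1 then 2

Order 1 then 2:
  1 Apocope: [honbepozi] → [honbepoz]
  2 Word-Final Devoicing: [honbepoz] → [honbepos]
  result: [honbepos]
Order 2 then 1:
  2 Word-Final Devoicing: no change — [honbepozi]
  1 Apocope: [honbepozi] → [honbepoz]
  result: [honbepoz]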